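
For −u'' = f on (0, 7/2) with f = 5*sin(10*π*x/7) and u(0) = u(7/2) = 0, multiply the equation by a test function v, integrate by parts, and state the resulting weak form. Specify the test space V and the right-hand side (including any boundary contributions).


V = H^1_0(0, 7/2) (so v(0) = v(7/2) = 0); weak form: ∫_0^7/2 u'v' dx = ∫_0^7/2 (5*sin(10*π*x/7)) v dx for all v ∈ V.

Multiply both sides by a test function v and integrate from 0 to 7/2:
  ∫_0^7/2 −u''(x) v(x) dx = ∫_0^7/2 f(x) v(x) dx.
Integrate the LHS by parts once:
  ∫_0^7/2 −u'' v dx = −[u'(x) v(x)]_0^7/2 + ∫_0^7/2 u'(x) v'(x) dx.
Thus ∫_0^7/2 u'(x) v'(x) dx = ∫_0^7/2 f(x) v(x) dx + [u'(x) v(x)]_0^7/2.
Choose V so that boundary terms are either known or forced to vanish.
u is Dirichlet: u(0) = u(7/2) = 0. Let V = H^1_0(0, 7/2); then v(0) = v(7/2) = 0, and [u' v]_0^7/2 = 0.
Weak formulation: find u (satisfying any essential BC) such that ∫_0^7/2 u'(x) v'(x) dx = ∫_0^7/2 f v dx for all v ∈ V.
Substituting f(x) = 5*sin(10*π*x/7), the right-hand side is ∫_0^7/2 (5*sin(10*π*x/7)) v dx.


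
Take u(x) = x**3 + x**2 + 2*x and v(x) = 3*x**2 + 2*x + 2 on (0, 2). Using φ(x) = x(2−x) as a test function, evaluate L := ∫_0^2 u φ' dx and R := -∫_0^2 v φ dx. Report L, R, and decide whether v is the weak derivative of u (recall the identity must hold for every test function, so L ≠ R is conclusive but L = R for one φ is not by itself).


LHS = -152/15, RHS = -152/15. Yes, v = u' weakly.

u(x) = x**3 + x**2 + 2*x, classical derivative u'(x) = 3*x**2 + 2*x + 2.
φ(x) = x(2−x), so φ'(x) = 2 - 2*x.
Note φ(0) = φ(2) = 0, so the boundary term u·φ vanishes.
LHS = ∫_0^2 u(x) φ'(x) dx = ∫_0^2 (-2*x^4 - 2*x^2 + 4*x) dx. Term by term:
  ∫_0^2 -2*x^4 dx = -64/5;  ∫_0^2 -2*x^2 dx = -16/3;  ∫_0^2 4*x dx = 8.
Sum: -64/5 − 16/3 + 8 = -152/15.
So LHS = -152/15.
∫_0^2 v(x) φ(x) dx = ∫_0^2 (-3*x^4 + 4*x^3 + 2*x^2 + 4*x) dx. Term by term:
  ∫_0^2 -3*x^4 dx = -96/5;  ∫_0^2 4*x^3 dx = 16;  ∫_0^2 2*x^2 dx = 16/3;
  ∫_0^2 4*x dx = 8.
Sum: -96/5 + 16 + 16/3 + 8 = 152/15.
So RHS = -∫_0^2 v(x) φ(x) dx = -152/15.
LHS = RHS, so the identity holds for this test φ.
Moreover u is smooth here and v(x) = u'(x) = 3*x**2 + 2*x + 2 pointwise, so the identity holds for every test function. Hence v is the weak derivative of u.


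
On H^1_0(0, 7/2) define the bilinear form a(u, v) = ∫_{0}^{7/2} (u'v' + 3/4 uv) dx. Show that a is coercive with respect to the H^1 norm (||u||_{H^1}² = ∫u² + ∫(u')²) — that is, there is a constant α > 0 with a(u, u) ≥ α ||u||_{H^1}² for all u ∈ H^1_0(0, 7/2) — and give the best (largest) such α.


α = (147 + 16*π^2)/(4*(4*π^2 + 49))

Coercivity of a(·,·) on H^1_0(0, 7/2) means a(u, u) ≥ α ||u||_{H^1}² for every u ∈ H^1_0.
The interval has length L = 7/2, and Poincaré/coercivity depend only on L. Here a(u, u) = ∫(u')² + (3/4)·∫u².
Here 0 < c = 3/4 < 1. The condition a(u,u) ≥ α||u||_{H^1}² reads (1−α)∫(u')² ≥ (α−c)∫u². Any admissible α is ≤ 1 (rapidly oscillating u have ∫u²/∫(u')² → 0), and α = 1 would force 0 ≥ (1−c)∫u², impossible since c < 1; so 1−α > 0. By the sharp Poincaré inequality on H^1_0 of an interval of length L, ∫(u')² ≥ (π/L)²∫u² with equality for the first sine mode sin(π(x−x₀)/L) (x₀ the left endpoint), so the inequality holds for all u iff (1−α)(π/L)² ≥ α − c, i.e. α ≤ ((π/L)² + c)/((π/L)² + 1) = (1 + c(L/π)²)/(1 + (L/π)²). With (π/L)² = 4*π^2/49 and c = 3/4, the largest admissible constant is α = ((π/L)² + c)/((π/L)² + 1).
Simplifying, α = (147 + 16*π^2)/(4*(4*π^2 + 49)).


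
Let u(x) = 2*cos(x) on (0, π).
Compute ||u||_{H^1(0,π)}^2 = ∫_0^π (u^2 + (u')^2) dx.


||u||_{H^1(0,π)}^2 = 4*π

u'(x) = -2*sin(x).
Expand u² and (u')² and integrate term by term on (0, π), using: for integers n ≥ 1, ∫_0^π sin²(nx) dx = ∫_0^π cos²(nx) dx = π/2; for n ≠ n', ∫_0^π sin(nx)sin(n'x) dx = ∫_0^π cos(nx)cos(n'x) dx = 0; and by product-to-sum, ∫_0^π sin(nx)cos(n'x) dx = ½∫_0^π [sin((n+n')x) + sin((n−n')x)] dx, which is 0 when n+n' is even and 2n/(n²−n'²) when n+n' is odd (it need not vanish on (0, π)).
  u² squared terms: (2)²·∫cos(x)² dx = 4·π/2 = 2*π.
  So ∫_0^π u² dx = 2*π.
  (u')² squared terms: (-2)²·∫sin(x)² dx = 4·π/2 = 2*π.
  So ∫_0^π (u')² dx = 2*π.
||u||_{H^1}^2 = (2*π) + (2*π) = 4*π.


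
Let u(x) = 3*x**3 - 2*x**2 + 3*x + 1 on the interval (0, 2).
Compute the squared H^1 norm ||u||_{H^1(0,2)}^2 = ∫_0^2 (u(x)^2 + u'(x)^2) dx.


||u||_{H^1}^2 = 19872/35

The H^1 norm (squared) on an interval (0, L) is
  ||u||_{H^1}^2 = ∫_0^L u(x)^2 dx + ∫_0^L u'(x)^2 dx.
Compute u'(x) = 9*x**2 - 4*x + 3.
Then u(x)^2 = 9*x**6 - 12*x**5 + 22*x**4 - 6*x**3 + 5*x**2 + 6*x + 1 and u'(x)^2 = 81*x**4 - 72*x**3 + 70*x**2 - 24*x + 9.
Integrate each monomial from 0 to 2 using ∫_0^2 c·x^n dx = c·2^(n+1)/(n+1):
  ∫_0^2 u(x)^2 dx = ∫_0^2 (9*x^6 - 12*x^5 + 22*x^4 - 6*x^3 + 5*x^2 + 6*x + 1) dx. Term by term:
    ∫_0^2 9*x^6 dx = 1152/7;  ∫_0^2 -12*x^5 dx = -128;  ∫_0^2 22*x^4 dx = 704/5;
    ∫_0^2 -6*x^3 dx = -24;  ∫_0^2 5*x^2 dx = 40/3;  ∫_0^2 6*x dx = 12;
    ∫_0^2 1 dx = 2.
  Sum: 1152/7 − 128 + 704/5 − 24 + 40/3 + 12 + 2 = 18974/105.
  ∫_0^2 u'(x)^2 dx = ∫_0^2 (81*x^4 - 72*x^3 + 70*x^2 - 24*x + 9) dx. Term by term:
    ∫_0^2 81*x^4 dx = 2592/5;  ∫_0^2 -72*x^3 dx = -288;  ∫_0^2 70*x^2 dx = 560/3;
    ∫_0^2 -24*x dx = -48;  ∫_0^2 9 dx = 18.
  Sum: 2592/5 − 288 + 560/3 − 48 + 18 = 5806/15.
Adding: ||u||_{H^1}^2 = 18974/105 + 5806/15 = 19872/35.


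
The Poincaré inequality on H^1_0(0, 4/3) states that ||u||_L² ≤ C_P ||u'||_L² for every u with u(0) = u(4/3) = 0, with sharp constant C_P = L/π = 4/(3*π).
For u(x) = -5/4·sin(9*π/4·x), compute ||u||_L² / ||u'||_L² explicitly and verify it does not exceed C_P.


||u||_L² / ||u'||_L² = 4/(9*π) < C_P = 4/(3*π).

u(x) = -5/4·sin(9*π/4·x), so u'(x) = -45*π*cos(9*π*x/4)/16.
Writing u(x) = A·sin(kπx/L) with A = -5/4 and k = 3, use ∫_0^L sin²(kπx/L) dx = L/2 and ∫_0^L cos²(kπx/L) dx = L/2.
u² = 25/16·sin²(9*π/4·x) and (u')² = 2025*π^2/256·cos²(9*π/4·x), and each of sin², cos² integrates to L/2 = 2/3 over (0, 4/3).
∫_0^4/3 u² dx = 25/24, so ||u||_L² = 5*sqrt(6)/12.
∫_0^4/3 (u')² dx = 675*π^2/128, so ||u'||_L² = 15*sqrt(6)*π/16.
Ratio ||u||_L² / ||u'||_L² = 4/(9*π).
Sharp Poincaré constant on H^1_0(0, 4/3) is C_P = L/π = 4/(3*π), achieved by sin(3*π/4·x).
This is the k = 3 harmonic; the ratio L/(kπ) is strictly less than C_P = L/π, consistent with the sharp inequality ||u||_L² ≤ C_P ||u'||_L².


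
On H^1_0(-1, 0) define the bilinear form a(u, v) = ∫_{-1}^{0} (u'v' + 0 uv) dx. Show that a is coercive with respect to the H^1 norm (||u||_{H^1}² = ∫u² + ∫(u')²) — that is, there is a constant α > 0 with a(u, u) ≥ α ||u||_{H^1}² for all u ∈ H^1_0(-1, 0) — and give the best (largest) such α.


α = π^2/(1 + π^2)

Coercivity of a(·,·) on H^1_0(-1, 0) means a(u, u) ≥ α ||u||_{H^1}² for every u ∈ H^1_0.
The interval has length L = 1, and Poincaré/coercivity depend only on L. Here a(u, u) = ∫(u')² + (0)·∫u².
Here c = 0, so a(u,u) = ∫(u')² alone. The condition a(u,u) ≥ α||u||_{H^1}² reads (1−α)∫(u')² ≥ (α−c)∫u². Any admissible α is ≤ 1 (rapidly oscillating u have ∫u²/∫(u')² → 0), and α = 1 would force 0 ≥ (1−c)∫u², impossible since c < 1; so 1−α > 0. By the sharp Poincaré inequality on H^1_0 of an interval of length L, ∫(u')² ≥ (π/L)²∫u² with equality for the first sine mode sin(π(x−x₀)/L) (x₀ the left endpoint), so the inequality holds for all u iff (1−α)(π/L)² ≥ α − c, i.e. α ≤ ((π/L)² + c)/((π/L)² + 1) = (1 + c(L/π)²)/(1 + (L/π)²). (Direct route, valid since c ≤ 0: Poincaré gives c∫u² ≥ c(L/π)²∫(u')², so a(u,u) ≥ (1 + c(L/π)²)∫(u')², while ||u||_{H^1}² ≤ (1 + (L/π)²)∫(u')²; dividing yields the same α.) With (π/L)² = π^2 and c = 0, the largest admissible constant is α = ((π/L)² + c)/((π/L)² + 1).
Simplifying, α = π^2/(1 + π^2).


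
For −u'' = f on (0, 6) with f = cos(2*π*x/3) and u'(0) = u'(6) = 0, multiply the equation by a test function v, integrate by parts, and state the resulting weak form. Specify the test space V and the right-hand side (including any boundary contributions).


V = H^1(0, 6) (no boundary constraint on v; u is determined up to an additive constant); weak form: ∫_0^6 u'v' dx = ∫_0^6 (cos(2*π*x/3)) v dx for all v ∈ V.

Multiply both sides by a test function v and integrate from 0 to 6:
  ∫_0^6 −u''(x) v(x) dx = ∫_0^6 f(x) v(x) dx.
Integrate the LHS by parts once:
  ∫_0^6 −u'' v dx = −[u'(x) v(x)]_0^6 + ∫_0^6 u'(x) v'(x) dx.
Thus ∫_0^6 u'(x) v'(x) dx = ∫_0^6 f(x) v(x) dx + [u'(x) v(x)]_0^6.
Choose V so that boundary terms are either known or forced to vanish.
u has homogeneous Neumann: u'(0) = u'(6) = 0. So [u' v]_0^6 = 0·v(6) − 0·v(0) = 0 for any v; take V = H^1(0, 6).
Weak formulation: find u (satisfying any essential BC) such that ∫_0^6 u'(x) v'(x) dx = ∫_0^6 f v dx for all v ∈ V (homogeneous Neumann, so boundary terms vanish).
Substituting f(x) = cos(2*π*x/3), the right-hand side is ∫_0^6 (cos(2*π*x/3)) v dx.
Compatibility check (pure Neumann): taking v ≡ 1 ∈ V gives 0 = ∫_0^6 f dx + (0) − (0), i.e. ∫_0^6 f dx must equal u'(0) − u'(6) = 0. Indeed ∫_0^6 (cos(2*π*x/3)) dx = 0, so the data are compatible. The solution is then unique only up to an additive constant (fix it e.g. by requiring ∫_0^6 u dx = 0).


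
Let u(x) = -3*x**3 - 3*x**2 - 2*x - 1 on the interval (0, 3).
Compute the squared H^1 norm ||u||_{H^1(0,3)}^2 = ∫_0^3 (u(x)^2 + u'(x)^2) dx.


||u||_{H^1}^2 = 937059/70

The H^1 norm (squared) on an interval (0, L) is
  ||u||_{H^1}^2 = ∫_0^L u(x)^2 dx + ∫_0^L u'(x)^2 dx.
Compute u'(x) = -9*x**2 - 6*x - 2.
Then u(x)^2 = 9*x**6 + 18*x**5 + 21*x**4 + 18*x**3 + 10*x**2 + 4*x + 1 and u'(x)^2 = 81*x**4 + 108*x**3 + 72*x**2 + 24*x + 4.
Integrate each monomial from 0 to 3 using ∫_0^3 c·x^n dx = c·3^(n+1)/(n+1):
  ∫_0^3 u(x)^2 dx = ∫_0^3 (9*x^6 + 18*x^5 + 21*x^4 + 18*x^3 + 10*x^2 + 4*x + 1) dx. Term by term:
    ∫_0^3 9*x^6 dx = 19683/7;  ∫_0^3 18*x^5 dx = 2187;  ∫_0^3 21*x^4 dx = 5103/5;
    ∫_0^3 18*x^3 dx = 729/2;  ∫_0^3 10*x^2 dx = 90;  ∫_0^3 4*x dx = 18;
    ∫_0^3 1 dx = 3.
  Sum: 19683/7 + 2187 + 5103/5 + 729/2 + 90 + 18 + 3 = 454647/70.
  ∫_0^3 u'(x)^2 dx = ∫_0^3 (81*x^4 + 108*x^3 + 72*x^2 + 24*x + 4) dx. Term by term:
    ∫_0^3 81*x^4 dx = 19683/5;  ∫_0^3 108*x^3 dx = 2187;  ∫_0^3 72*x^2 dx = 648;
    ∫_0^3 24*x dx = 108;  ∫_0^3 4 dx = 12.
  Sum: 19683/5 + 2187 + 648 + 108 + 12 = 34458/5.
Adding: ||u||_{H^1}^2 = 454647/70 + 34458/5 = 937059/70.


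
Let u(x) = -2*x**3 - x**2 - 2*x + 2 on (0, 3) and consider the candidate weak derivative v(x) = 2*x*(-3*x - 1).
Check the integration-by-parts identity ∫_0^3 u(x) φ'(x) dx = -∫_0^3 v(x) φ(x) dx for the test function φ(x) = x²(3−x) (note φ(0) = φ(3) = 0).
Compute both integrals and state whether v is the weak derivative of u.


LHS = 918/5, RHS = 1701/10. No, v is not the weak derivative of u.

u(x) = -2*x**3 - x**2 - 2*x + 2, classical derivative u'(x) = -6*x**2 - 2*x - 2.
φ(x) = x²(3−x), so φ'(x) = 3*x*(2 - x).
Note φ(0) = φ(3) = 0, so the boundary term u·φ vanishes.
LHS = ∫_0^3 u(x) φ'(x) dx = ∫_0^3 (6*x^5 - 9*x^4 - 18*x^2 + 12*x) dx. Term by term:
  ∫_0^3 6*x^5 dx = 729;  ∫_0^3 -9*x^4 dx = -2187/5;  ∫_0^3 -18*x^2 dx = -162;
  ∫_0^3 12*x dx = 54.
Sum: 729 − 2187/5 − 162 + 54 = 918/5.
So LHS = 918/5.
∫_0^3 v(x) φ(x) dx = ∫_0^3 (6*x^5 - 16*x^4 - 6*x^3) dx. Term by term:
  ∫_0^3 6*x^5 dx = 729;  ∫_0^3 -16*x^4 dx = -3888/5;  ∫_0^3 -6*x^3 dx = -243/2.
Sum: 729 − 3888/5 − 243/2 = -1701/10.
So RHS = -∫_0^3 v(x) φ(x) dx = 1701/10.
LHS − RHS = 27/2 ≠ 0, so the identity fails.
(For a valid weak derivative the identity must hold for EVERY test function, in particular this one. The failure shows v is NOT the weak derivative of u.)
Correct weak derivative would be u'(x) = -6*x**2 - 2*x - 2.


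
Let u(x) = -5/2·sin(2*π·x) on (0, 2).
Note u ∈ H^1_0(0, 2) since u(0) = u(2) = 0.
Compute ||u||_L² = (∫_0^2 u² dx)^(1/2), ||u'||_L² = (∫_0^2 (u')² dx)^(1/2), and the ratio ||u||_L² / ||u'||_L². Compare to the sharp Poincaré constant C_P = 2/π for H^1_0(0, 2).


||u||_L² / ||u'||_L² = 1/(2*π) < C_P = 2/π.

u(x) = -5/2·sin(2*π·x), so u'(x) = -5*π*cos(2*π*x).
Writing u(x) = A·sin(kπx/L) with A = -5/2 and k = 4, use ∫_0^L sin²(kπx/L) dx = L/2 and ∫_0^L cos²(kπx/L) dx = L/2.
u² = 25/4·sin²(2*π·x) and (u')² = 25*π^2·cos²(2*π·x), and each of sin², cos² integrates to L/2 = 1 over (0, 2).
∫_0^2 u² dx = 25/4, so ||u||_L² = 5/2.
∫_0^2 (u')² dx = 25*π^2, so ||u'||_L² = 5*π.
Ratio ||u||_L² / ||u'||_L² = 1/(2*π).
Sharp Poincaré constant on H^1_0(0, 2) is C_P = L/π = 2/π, achieved by sin(π/2·x).
This is the k = 4 harmonic; the ratio L/(kπ) is strictly less than C_P = L/π, consistent with the sharp inequality ||u||_L² ≤ C_P ||u'||_L².


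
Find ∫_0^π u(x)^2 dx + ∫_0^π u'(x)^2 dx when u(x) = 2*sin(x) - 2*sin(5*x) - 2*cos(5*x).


||u||_{H^1(0,π)}^2 = 108*π

u'(x) = 10*sin(5*x) + 2*cos(x) - 10*cos(5*x).
Expand u² and (u')² and integrate term by term on (0, π), using: for integers n ≥ 1, ∫_0^π sin²(nx) dx = ∫_0^π cos²(nx) dx = π/2; for n ≠ n', ∫_0^π sin(nx)sin(n'x) dx = ∫_0^π cos(nx)cos(n'x) dx = 0; and by product-to-sum, ∫_0^π sin(nx)cos(n'x) dx = ½∫_0^π [sin((n+n')x) + sin((n−n')x)] dx, which is 0 when n+n' is even and 2n/(n²−n'²) when n+n' is odd (it need not vanish on (0, π)).
  u² squared terms: (-2)²·∫cos(5x)² dx = 4·π/2 = 2*π;  (-2)²·∫sin(5x)² dx = 4·π/2 = 2*π;  (2)²·∫sin(x)² dx = 4·π/2 = 2*π.
  u² cross terms: 2·(-2)·(-2)·∫cos(5x)·sin(5x) dx = 8·(0) = 0;  2·(-2)·(2)·∫cos(5x)·sin(x) dx = -8·(0) = 0;  2·(-2)·(2)·∫sin(5x)·sin(x) dx = -8·(0) = 0.
  So ∫_0^π u² dx = 2*π + 2*π + 2*π + 0 + 0 + 0 = 6*π.
  (u')² squared terms: (-10)²·∫cos(5x)² dx = 100·π/2 = 50*π;  (2)²·∫cos(x)² dx = 4·π/2 = 2*π;  (10)²·∫sin(5x)² dx = 100·π/2 = 50*π.
  (u')² cross terms: 2·(-10)·(2)·∫cos(5x)·cos(x) dx = -40·(0) = 0;  2·(-10)·(10)·∫cos(5x)·sin(5x) dx = -200·(0) = 0;  2·(2)·(10)·∫cos(x)·sin(5x) dx = 40·(0) = 0.
  So ∫_0^π (u')² dx = 50*π + 2*π + 50*π + 0 + 0 + 0 = 102*π.
||u||_{H^1}^2 = (6*π) + (102*π) = 108*π.


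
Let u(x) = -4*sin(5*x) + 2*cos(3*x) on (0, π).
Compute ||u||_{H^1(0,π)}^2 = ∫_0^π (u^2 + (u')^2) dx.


||u||_{H^1(0,π)}^2 = 228*π

u'(x) = -6*sin(3*x) - 20*cos(5*x).
Expand u² and (u')² and integrate term by term on (0, π), using: for integers n ≥ 1, ∫_0^π sin²(nx) dx = ∫_0^π cos²(nx) dx = π/2; for n ≠ n', ∫_0^π sin(nx)sin(n'x) dx = ∫_0^π cos(nx)cos(n'x) dx = 0; and by product-to-sum, ∫_0^π sin(nx)cos(n'x) dx = ½∫_0^π [sin((n+n')x) + sin((n−n')x)] dx, which is 0 when n+n' is even and 2n/(n²−n'²) when n+n' is odd (it need not vanish on (0, π)).
  u² squared terms: (-4)²·∫sin(5x)² dx = 16·π/2 = 8*π;  (2)²·∫cos(3x)² dx = 4·π/2 = 2*π.
  u² cross terms: 2·(-4)·(2)·∫sin(5x)·cos(3x) dx = -16·(0) = 0.
  So ∫_0^π u² dx = 8*π + 2*π + 0 = 10*π.
  (u')² squared terms: (-20)²·∫cos(5x)² dx = 400·π/2 = 200*π;  (-6)²·∫sin(3x)² dx = 36·π/2 = 18*π.
  (u')² cross terms: 2·(-20)·(-6)·∫cos(5x)·sin(3x) dx = 240·(0) = 0.
  So ∫_0^π (u')² dx = 200*π + 18*π + 0 = 218*π.
||u||_{H^1}^2 = (10*π) + (218*π) = 228*π.


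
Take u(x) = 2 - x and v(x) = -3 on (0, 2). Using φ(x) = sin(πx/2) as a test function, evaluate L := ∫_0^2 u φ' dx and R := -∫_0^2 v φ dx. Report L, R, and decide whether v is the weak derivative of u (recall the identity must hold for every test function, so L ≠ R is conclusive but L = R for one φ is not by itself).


LHS = 4/π, RHS = 12/π. No, v is not the weak derivative of u.

u(x) = 2 - x, classical derivative u'(x) = -1.
φ(x) = sin(πx/2), so φ'(x) = π*cos(π*x/2)/2.
Note φ(0) = φ(2) = 0, so the boundary term u·φ vanishes.
LHS = ∫_0^2 u(x) φ'(x) dx = ∫_0^2 (-π*x*cos(π*x/2)/2 + π*cos(π*x/2)) dx. Term by term:
  ∫_0^2 π*cos(π*x/2) dx = 0;  ∫_0^2 -π*x*cos(π*x/2)/2 dx = 4/π.
Sum: 0 + 4/π = 4/π.
So LHS = 4/π.
∫_0^2 v(x) φ(x) dx = ∫_0^2 (-3*sin(π*x/2)) dx. Term by term:
  ∫_0^2 -3*sin(π*x/2) dx = -12/π.
So RHS = -∫_0^2 v(x) φ(x) dx = 12/π.
LHS − RHS = -8/π ≠ 0, so the identity fails.
(For a valid weak derivative the identity must hold for EVERY test function, in particular this one. The failure shows v is NOT the weak derivative of u.)
Correct weak derivative would be u'(x) = -1.


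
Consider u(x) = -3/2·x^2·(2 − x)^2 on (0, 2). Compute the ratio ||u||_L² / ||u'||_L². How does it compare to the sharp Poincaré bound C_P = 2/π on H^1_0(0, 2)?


||u||_L² / ||u'||_L² = sqrt(3)/3 < C_P = 2/π.

u(x) = -3/2·x^2·(2 − x)^2, so u'(x) = 6*x*(-x^2 + 3*x - 2).
u(x) = -3/2·x^2·(2 − x)^2 vanishes at x = 0 and x = 2, so u ∈ H^1_0(0, 2). Differentiate via the product rule and integrate the resulting polynomials term by term.
  ∫_0^2 u² dx = ∫_0^2 (9*x^8/4 - 18*x^7 + 54*x^6 - 72*x^5 + 36*x^4) dx. Term by term:
    ∫_0^2 9*x^8/4 dx = 128;  ∫_0^2 -18*x^7 dx = -576;  ∫_0^2 54*x^6 dx = 6912/7;
    ∫_0^2 -72*x^5 dx = -768;  ∫_0^2 36*x^4 dx = 1152/5.
  Sum: 128 − 576 + 6912/7 − 768 + 1152/5 = 64/35.
  ∫_0^2 (u')² dx = ∫_0^2 (36*x^6 - 216*x^5 + 468*x^4 - 432*x^3 + 144*x^2) dx. Term by term:
    ∫_0^2 36*x^6 dx = 4608/7;  ∫_0^2 -216*x^5 dx = -2304;  ∫_0^2 468*x^4 dx = 14976/5;
    ∫_0^2 -432*x^3 dx = -1728;  ∫_0^2 144*x^2 dx = 384.
  Sum: 4608/7 − 2304 + 14976/5 − 1728 + 384 = 192/35.
∫_0^2 u² dx = 64/35, so ||u||_L² = 8*sqrt(35)/35.
∫_0^2 (u')² dx = 192/35, so ||u'||_L² = 8*sqrt(105)/35.
Ratio ||u||_L² / ||u'||_L² = sqrt(3)/3.
Sharp Poincaré constant on H^1_0(0, 2) is C_P = L/π = 2/π, achieved by sin(π/2·x).
A polynomial bump cannot attain the sharp Poincaré constant (only the first sine eigenfunction does), so the ratio is strictly less than C_P, consistent with ||u||_L² ≤ C_P ||u'||_L².


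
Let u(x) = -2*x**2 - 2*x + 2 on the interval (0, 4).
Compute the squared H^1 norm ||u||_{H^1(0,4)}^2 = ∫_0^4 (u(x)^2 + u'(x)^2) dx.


||u||_{H^1}^2 = 8416/5

The H^1 norm (squared) on an interval (0, L) is
  ||u||_{H^1}^2 = ∫_0^L u(x)^2 dx + ∫_0^L u'(x)^2 dx.
Compute u'(x) = -4*x - 2.
Then u(x)^2 = 4*x**4 + 8*x**3 - 4*x**2 - 8*x + 4 and u'(x)^2 = 16*x**2 + 16*x + 4.
Integrate each monomial from 0 to 4 using ∫_0^4 c·x^n dx = c·4^(n+1)/(n+1):
  ∫_0^4 u(x)^2 dx = ∫_0^4 (4*x^4 + 8*x^3 - 4*x^2 - 8*x + 4) dx. Term by term:
    ∫_0^4 4*x^4 dx = 4096/5;  ∫_0^4 8*x^3 dx = 512;  ∫_0^4 -4*x^2 dx = -256/3;
    ∫_0^4 -8*x dx = -64;  ∫_0^4 4 dx = 16.
  Sum: 4096/5 + 512 − 256/3 − 64 + 16 = 17968/15.
  ∫_0^4 u'(x)^2 dx = ∫_0^4 (16*x^2 + 16*x + 4) dx. Term by term:
    ∫_0^4 16*x^2 dx = 1024/3;  ∫_0^4 16*x dx = 128;  ∫_0^4 4 dx = 16.
  Sum: 1024/3 + 128 + 16 = 1456/3.
Adding: ||u||_{H^1}^2 = 17968/15 + 1456/3 = 8416/5.


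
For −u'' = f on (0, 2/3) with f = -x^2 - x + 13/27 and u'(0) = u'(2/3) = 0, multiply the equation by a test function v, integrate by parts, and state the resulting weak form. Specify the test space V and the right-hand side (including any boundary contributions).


V = H^1(0, 2/3) (no boundary constraint on v; u is determined up to an additive constant); weak form: ∫_0^2/3 u'v' dx = ∫_0^2/3 (-x^2 - x + 13/27) v dx for all v ∈ V.

Multiply both sides by a test function v and integrate from 0 to 2/3:
  ∫_0^2/3 −u''(x) v(x) dx = ∫_0^2/3 f(x) v(x) dx.
Integrate the LHS by parts once:
  ∫_0^2/3 −u'' v dx = −[u'(x) v(x)]_0^2/3 + ∫_0^2/3 u'(x) v'(x) dx.
Thus ∫_0^2/3 u'(x) v'(x) dx = ∫_0^2/3 f(x) v(x) dx + [u'(x) v(x)]_0^2/3.
Choose V so that boundary terms are either known or forced to vanish.
u has homogeneous Neumann: u'(0) = u'(2/3) = 0. So [u' v]_0^2/3 = 0·v(2/3) − 0·v(0) = 0 for any v; take V = H^1(0, 2/3).
Weak formulation: find u (satisfying any essential BC) such that ∫_0^2/3 u'(x) v'(x) dx = ∫_0^2/3 f v dx for all v ∈ V (homogeneous Neumann, so boundary terms vanish).
Substituting f(x) = -x^2 - x + 13/27, the right-hand side is ∫_0^2/3 (-x^2 - x + 13/27) v dx.
Compatibility check (pure Neumann): taking v ≡ 1 ∈ V gives 0 = ∫_0^2/3 f dx + (0) − (0), i.e. ∫_0^2/3 f dx must equal u'(0) − u'(2/3) = 0. Indeed ∫_0^2/3 (-x^2 - x + 13/27) dx = 0, so the data are compatible. The solution is then unique only up to an additive constant (fix it e.g. by requiring ∫_0^2/3 u dx = 0).


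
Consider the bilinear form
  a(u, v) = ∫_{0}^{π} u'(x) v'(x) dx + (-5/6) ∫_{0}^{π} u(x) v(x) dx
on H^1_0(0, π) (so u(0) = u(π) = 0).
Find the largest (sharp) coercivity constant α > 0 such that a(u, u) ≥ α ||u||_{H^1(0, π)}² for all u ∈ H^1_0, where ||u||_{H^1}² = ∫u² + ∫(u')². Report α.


α = 1/12

Coercivity of a(·,·) on H^1_0(0, π) means a(u, u) ≥ α ||u||_{H^1}² for every u ∈ H^1_0.
The interval has length L = π, and Poincaré/coercivity depend only on L. Here a(u, u) = ∫(u')² + (-5/6)·∫u².
Here c = -5/6 < 0 with |c| < (π/L)² = 1, so coercivity still holds. The condition a(u,u) ≥ α||u||_{H^1}² reads (1−α)∫(u')² ≥ (α−c)∫u². Any admissible α is ≤ 1 (rapidly oscillating u have ∫u²/∫(u')² → 0), and α = 1 would force 0 ≥ (1−c)∫u², impossible since c < 1; so 1−α > 0. By the sharp Poincaré inequality on H^1_0 of an interval of length L, ∫(u')² ≥ (π/L)²∫u² with equality for the first sine mode sin(π(x−x₀)/L) (x₀ the left endpoint), so the inequality holds for all u iff (1−α)(π/L)² ≥ α − c, i.e. α ≤ ((π/L)² + c)/((π/L)² + 1) = (1 + c(L/π)²)/(1 + (L/π)²). (Direct route, valid since c ≤ 0: Poincaré gives c∫u² ≥ c(L/π)²∫(u')², so a(u,u) ≥ (1 + c(L/π)²)∫(u')², while ||u||_{H^1}² ≤ (1 + (L/π)²)∫(u')²; dividing yields the same α.) With (π/L)² = 1 and c = -5/6, the largest admissible constant is α = ((π/L)² + c)/((π/L)² + 1).
Simplifying, α = 1/12.


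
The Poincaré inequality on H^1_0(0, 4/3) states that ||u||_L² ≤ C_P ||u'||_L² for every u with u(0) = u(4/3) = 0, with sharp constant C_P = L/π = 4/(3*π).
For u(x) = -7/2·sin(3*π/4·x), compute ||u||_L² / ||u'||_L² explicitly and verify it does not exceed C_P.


||u||_L² / ||u'||_L² = 4/(3*π) = C_P.

u(x) = -7/2·sin(3*π/4·x), so u'(x) = -21*π*cos(3*π*x/4)/8.
Writing u(x) = A·sin(kπx/L) with A = -7/2 and k = 1, use ∫_0^L sin²(kπx/L) dx = L/2 and ∫_0^L cos²(kπx/L) dx = L/2.
u² = 49/4·sin²(3*π/4·x) and (u')² = 441*π^2/64·cos²(3*π/4·x), and each of sin², cos² integrates to L/2 = 2/3 over (0, 4/3).
∫_0^4/3 u² dx = 49/6, so ||u||_L² = 7*sqrt(6)/6.
∫_0^4/3 (u')² dx = 147*π^2/32, so ||u'||_L² = 7*sqrt(6)*π/8.
Ratio ||u||_L² / ||u'||_L² = 4/(3*π).
Sharp Poincaré constant on H^1_0(0, 4/3) is C_P = L/π = 4/(3*π), achieved by sin(3*π/4·x).
This is the k = 1 eigenfunction (up to amplitude), so the ratio equals the sharp Poincaré constant exactly.


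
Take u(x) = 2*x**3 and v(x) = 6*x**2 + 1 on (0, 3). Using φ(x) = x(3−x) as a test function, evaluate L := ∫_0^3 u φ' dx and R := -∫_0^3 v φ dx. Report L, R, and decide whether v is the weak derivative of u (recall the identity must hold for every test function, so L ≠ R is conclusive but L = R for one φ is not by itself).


LHS = -729/10, RHS = -387/5. No, v is not the weak derivative of u.

u(x) = 2*x**3, classical derivative u'(x) = 6*x**2.
φ(x) = x(3−x), so φ'(x) = 3 - 2*x.
Note φ(0) = φ(3) = 0, so the boundary term u·φ vanishes.
LHS = ∫_0^3 u(x) φ'(x) dx = ∫_0^3 (-4*x^4 + 6*x^3) dx. Term by term:
  ∫_0^3 -4*x^4 dx = -972/5;  ∫_0^3 6*x^3 dx = 243/2.
Sum: -972/5 + 243/2 = -729/10.
So LHS = -729/10.
∫_0^3 v(x) φ(x) dx = ∫_0^3 (-6*x^4 + 18*x^3 - x^2 + 3*x) dx. Term by term:
  ∫_0^3 -6*x^4 dx = -1458/5;  ∫_0^3 18*x^3 dx = 729/2;  ∫_0^3 -x^2 dx = -9;
  ∫_0^3 3*x dx = 27/2.
Sum: -1458/5 + 729/2 − 9 + 27/2 = 387/5.
So RHS = -∫_0^3 v(x) φ(x) dx = -387/5.
LHS − RHS = 9/2 ≠ 0, so the identity fails.
(For a valid weak derivative the identity must hold for EVERY test function, in particular this one. The failure shows v is NOT the weak derivative of u.)
Correct weak derivative would be u'(x) = 6*x**2.


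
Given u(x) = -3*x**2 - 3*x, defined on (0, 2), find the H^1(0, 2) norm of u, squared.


||u||_{H^1}^2 = 1698/5

The H^1 norm (squared) on an interval (0, L) is
  ||u||_{H^1}^2 = ∫_0^L u(x)^2 dx + ∫_0^L u'(x)^2 dx.
Compute u'(x) = -6*x - 3.
Then u(x)^2 = 9*x**4 + 18*x**3 + 9*x**2 and u'(x)^2 = 36*x**2 + 36*x + 9.
Integrate each monomial from 0 to 2 using ∫_0^2 c·x^n dx = c·2^(n+1)/(n+1):
  ∫_0^2 u(x)^2 dx = ∫_0^2 (9*x^4 + 18*x^3 + 9*x^2) dx. Term by term:
    ∫_0^2 9*x^4 dx = 288/5;  ∫_0^2 18*x^3 dx = 72;  ∫_0^2 9*x^2 dx = 24.
  Sum: 288/5 + 72 + 24 = 768/5.
  ∫_0^2 u'(x)^2 dx = ∫_0^2 (36*x^2 + 36*x + 9) dx. Term by term:
    ∫_0^2 36*x^2 dx = 96;  ∫_0^2 36*x dx = 72;  ∫_0^2 9 dx = 18.
  Sum: 96 + 72 + 18 = 186.
Adding: ||u||_{H^1}^2 = 768/5 + 186 = 1698/5.


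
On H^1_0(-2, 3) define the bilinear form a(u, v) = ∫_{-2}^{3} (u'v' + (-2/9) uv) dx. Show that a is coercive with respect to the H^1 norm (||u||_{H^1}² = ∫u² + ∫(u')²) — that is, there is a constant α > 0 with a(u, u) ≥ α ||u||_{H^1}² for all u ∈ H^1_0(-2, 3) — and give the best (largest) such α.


α = (-50/9 + π^2)/(π^2 + 25)

Coercivity of a(·,·) on H^1_0(-2, 3) means a(u, u) ≥ α ||u||_{H^1}² for every u ∈ H^1_0.
The interval has length L = 5, and Poincaré/coercivity depend only on L. Here a(u, u) = ∫(u')² + (-2/9)·∫u².
Here c = -2/9 < 0 with |c| < (π/L)² = π^2/25, so coercivity still holds. The condition a(u,u) ≥ α||u||_{H^1}² reads (1−α)∫(u')² ≥ (α−c)∫u². Any admissible α is ≤ 1 (rapidly oscillating u have ∫u²/∫(u')² → 0), and α = 1 would force 0 ≥ (1−c)∫u², impossible since c < 1; so 1−α > 0. By the sharp Poincaré inequality on H^1_0 of an interval of length L, ∫(u')² ≥ (π/L)²∫u² with equality for the first sine mode sin(π(x−x₀)/L) (x₀ the left endpoint), so the inequality holds for all u iff (1−α)(π/L)² ≥ α − c, i.e. α ≤ ((π/L)² + c)/((π/L)² + 1) = (1 + c(L/π)²)/(1 + (L/π)²). (Direct route, valid since c ≤ 0: Poincaré gives c∫u² ≥ c(L/π)²∫(u')², so a(u,u) ≥ (1 + c(L/π)²)∫(u')², while ||u||_{H^1}² ≤ (1 + (L/π)²)∫(u')²; dividing yields the same α.) With (π/L)² = π^2/25 and c = -2/9, the largest admissible constant is α = ((π/L)² + c)/((π/L)² + 1).
Simplifying, α = (-50/9 + π^2)/(π^2 + 25).


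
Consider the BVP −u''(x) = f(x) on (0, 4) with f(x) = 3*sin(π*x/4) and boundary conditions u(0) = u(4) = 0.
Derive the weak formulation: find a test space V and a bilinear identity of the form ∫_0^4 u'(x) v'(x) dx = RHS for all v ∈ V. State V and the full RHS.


V = H^1_0(0, 4) (so v(0) = v(4) = 0); weak form: ∫_0^4 u'v' dx = ∫_0^4 (3*sin(π*x/4)) v dx for all v ∈ V.

Multiply both sides by a test function v and integrate from 0 to 4:
  ∫_0^4 −u''(x) v(x) dx = ∫_0^4 f(x) v(x) dx.
Integrate the LHS by parts once:
  ∫_0^4 −u'' v dx = −[u'(x) v(x)]_0^4 + ∫_0^4 u'(x) v'(x) dx.
Thus ∫_0^4 u'(x) v'(x) dx = ∫_0^4 f(x) v(x) dx + [u'(x) v(x)]_0^4.
Choose V so that boundary terms are either known or forced to vanish.
u is Dirichlet: u(0) = u(4) = 0. Let V = H^1_0(0, 4); then v(0) = v(4) = 0, and [u' v]_0^4 = 0.
Weak formulation: find u (satisfying any essential BC) such that ∫_0^4 u'(x) v'(x) dx = ∫_0^4 f v dx for all v ∈ V.
Substituting f(x) = 3*sin(π*x/4), the right-hand side is ∫_0^4 (3*sin(π*x/4)) v dx.


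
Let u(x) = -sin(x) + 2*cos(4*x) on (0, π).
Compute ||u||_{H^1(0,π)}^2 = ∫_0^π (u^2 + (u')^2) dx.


||u||_{H^1(0,π)}^2 = 136/15 + 35*π

u'(x) = -8*sin(4*x) - cos(x).
Expand u² and (u')² and integrate term by term on (0, π), using: for integers n ≥ 1, ∫_0^π sin²(nx) dx = ∫_0^π cos²(nx) dx = π/2; for n ≠ n', ∫_0^π sin(nx)sin(n'x) dx = ∫_0^π cos(nx)cos(n'x) dx = 0; and by product-to-sum, ∫_0^π sin(nx)cos(n'x) dx = ½∫_0^π [sin((n+n')x) + sin((n−n')x)] dx, which is 0 when n+n' is even and 2n/(n²−n'²) when n+n' is odd (it need not vanish on (0, π)).
  u² squared terms: (-1)²·∫sin(x)² dx = 1·π/2 = π/2;  (2)²·∫cos(4x)² dx = 4·π/2 = 2*π.
  u² cross terms: 2·(-1)·(2)·∫sin(x)·cos(4x) dx = -4·(-2/15) = 8/15.
  So ∫_0^π u² dx = π/2 + 2*π + 8/15 = 8/15 + 5*π/2.
  (u')² squared terms: (-1)²·∫cos(x)² dx = 1·π/2 = π/2;  (-8)²·∫sin(4x)² dx = 64·π/2 = 32*π.
  (u')² cross terms: 2·(-1)·(-8)·∫cos(x)·sin(4x) dx = 16·(8/15) = 128/15.
  So ∫_0^π (u')² dx = π/2 + 32*π + 128/15 = 128/15 + 65*π/2.
||u||_{H^1}^2 = (8/15 + 5*π/2) + (128/15 + 65*π/2) = 136/15 + 35*π.


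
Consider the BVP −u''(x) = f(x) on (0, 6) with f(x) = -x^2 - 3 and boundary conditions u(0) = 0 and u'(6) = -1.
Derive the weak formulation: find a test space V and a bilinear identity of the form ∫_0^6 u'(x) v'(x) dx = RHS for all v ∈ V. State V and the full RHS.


V = {v ∈ H^1(0, 6) : v(0) = 0} (test functions vanish at x = 0 where u is specified); weak form: ∫_0^6 u'v' dx = ∫_0^6 (-x^2 - 3) v dx − v(6) for all v ∈ V.

Multiply both sides by a test function v and integrate from 0 to 6:
  ∫_0^6 −u''(x) v(x) dx = ∫_0^6 f(x) v(x) dx.
Integrate the LHS by parts once:
  ∫_0^6 −u'' v dx = −[u'(x) v(x)]_0^6 + ∫_0^6 u'(x) v'(x) dx.
Thus ∫_0^6 u'(x) v'(x) dx = ∫_0^6 f(x) v(x) dx + [u'(x) v(x)]_0^6.
Choose V so that boundary terms are either known or forced to vanish.
Mixed BC: u(0) = 0 (Dirichlet) and u'(6) = -1 (Neumann). Define V = {v ∈ H^1(0, 6) : v(0) = 0}. Then [u' v]_0^6 = u'(6)·v(6) − u'(0)·0 = − v(6).
Weak formulation: find u (satisfying any essential BC) such that ∫_0^6 u'(x) v'(x) dx = ∫_0^6 f v dx − v(6) for all v ∈ V (Dirichlet at 0 absorbed into V; Neumann datum at x = 6 contributes the boundary term).
Substituting f(x) = -x^2 - 3, the right-hand side is ∫_0^6 (-x^2 - 3) v dx − v(6).


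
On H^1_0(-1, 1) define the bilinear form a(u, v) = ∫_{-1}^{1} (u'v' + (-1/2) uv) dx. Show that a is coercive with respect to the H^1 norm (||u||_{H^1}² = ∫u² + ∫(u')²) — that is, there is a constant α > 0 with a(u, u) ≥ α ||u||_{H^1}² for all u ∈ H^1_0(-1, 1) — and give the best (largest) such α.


α = (-2 + π^2)/(4 + π^2)

Coercivity of a(·,·) on H^1_0(-1, 1) means a(u, u) ≥ α ||u||_{H^1}² for every u ∈ H^1_0.
The interval has length L = 2, and Poincaré/coercivity depend only on L. Here a(u, u) = ∫(u')² + (-1/2)·∫u².
Here c = -1/2 < 0 with |c| < (π/L)² = π^2/4, so coercivity still holds. The condition a(u,u) ≥ α||u||_{H^1}² reads (1−α)∫(u')² ≥ (α−c)∫u². Any admissible α is ≤ 1 (rapidly oscillating u have ∫u²/∫(u')² → 0), and α = 1 would force 0 ≥ (1−c)∫u², impossible since c < 1; so 1−α > 0. By the sharp Poincaré inequality on H^1_0 of an interval of length L, ∫(u')² ≥ (π/L)²∫u² with equality for the first sine mode sin(π(x−x₀)/L) (x₀ the left endpoint), so the inequality holds for all u iff (1−α)(π/L)² ≥ α − c, i.e. α ≤ ((π/L)² + c)/((π/L)² + 1) = (1 + c(L/π)²)/(1 + (L/π)²). (Direct route, valid since c ≤ 0: Poincaré gives c∫u² ≥ c(L/π)²∫(u')², so a(u,u) ≥ (1 + c(L/π)²)∫(u')², while ||u||_{H^1}² ≤ (1 + (L/π)²)∫(u')²; dividing yields the same α.) With (π/L)² = π^2/4 and c = -1/2, the largest admissible constant is α = ((π/L)² + c)/((π/L)² + 1).
Simplifying, α = (-2 + π^2)/(4 + π^2).


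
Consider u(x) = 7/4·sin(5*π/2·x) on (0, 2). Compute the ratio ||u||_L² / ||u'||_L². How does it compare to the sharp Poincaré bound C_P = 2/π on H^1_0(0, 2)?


||u||_L² / ||u'||_L² = 2/(5*π) < C_P = 2/π.

u(x) = 7/4·sin(5*π/2·x), so u'(x) = 35*π*cos(5*π*x/2)/8.
Writing u(x) = A·sin(kπx/L) with A = 7/4 and k = 5, use ∫_0^L sin²(kπx/L) dx = L/2 and ∫_0^L cos²(kπx/L) dx = L/2.
u² = 49/16·sin²(5*π/2·x) and (u')² = 1225*π^2/64·cos²(5*π/2·x), and each of sin², cos² integrates to L/2 = 1 over (0, 2).
∫_0^2 u² dx = 49/16, so ||u||_L² = 7/4.
∫_0^2 (u')² dx = 1225*π^2/64, so ||u'||_L² = 35*π/8.
Ratio ||u||_L² / ||u'||_L² = 2/(5*π).
Sharp Poincaré constant on H^1_0(0, 2) is C_P = L/π = 2/π, achieved by sin(π/2·x).
This is the k = 5 harmonic; the ratio L/(kπ) is strictly less than C_P = L/π, consistent with the sharp inequality ||u||_L² ≤ C_P ||u'||_L².


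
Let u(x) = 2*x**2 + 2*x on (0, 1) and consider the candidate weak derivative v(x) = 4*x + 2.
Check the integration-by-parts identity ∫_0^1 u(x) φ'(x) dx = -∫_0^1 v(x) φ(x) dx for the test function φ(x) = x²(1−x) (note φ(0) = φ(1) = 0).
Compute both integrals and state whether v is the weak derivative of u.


LHS = -11/30, RHS = -11/30. Yes, v = u' weakly.

u(x) = 2*x**2 + 2*x, classical derivative u'(x) = 4*x + 2.
φ(x) = x²(1−x), so φ'(x) = x*(2 - 3*x).
Note φ(0) = φ(1) = 0, so the boundary term u·φ vanishes.
LHS = ∫_0^1 u(x) φ'(x) dx = ∫_0^1 (-6*x^4 - 2*x^3 + 4*x^2) dx. Term by term:
  ∫_0^1 -6*x^4 dx = -6/5;  ∫_0^1 -2*x^3 dx = -1/2;  ∫_0^1 4*x^2 dx = 4/3.
Sum: -6/5 − 1/2 + 4/3 = -11/30.
So LHS = -11/30.
∫_0^1 v(x) φ(x) dx = ∫_0^1 (-4*x^4 + 2*x^3 + 2*x^2) dx. Term by term:
  ∫_0^1 -4*x^4 dx = -4/5;  ∫_0^1 2*x^3 dx = 1/2;  ∫_0^1 2*x^2 dx = 2/3.
Sum: -4/5 + 1/2 + 2/3 = 11/30.
So RHS = -∫_0^1 v(x) φ(x) dx = -11/30.
LHS = RHS, so the identity holds for this test φ.
Moreover u is smooth here and v(x) = u'(x) = 4*x + 2 pointwise, so the identity holds for every test function. Hence v is the weak derivative of u.


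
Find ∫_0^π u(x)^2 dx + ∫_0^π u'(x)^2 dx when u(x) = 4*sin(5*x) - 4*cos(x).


||u||_{H^1(0,π)}^2 = 224*π

u'(x) = 4*sin(x) + 20*cos(5*x).
Expand u² and (u')² and integrate term by term on (0, π), using: for integers n ≥ 1, ∫_0^π sin²(nx) dx = ∫_0^π cos²(nx) dx = π/2; for n ≠ n', ∫_0^π sin(nx)sin(n'x) dx = ∫_0^π cos(nx)cos(n'x) dx = 0; and by product-to-sum, ∫_0^π sin(nx)cos(n'x) dx = ½∫_0^π [sin((n+n')x) + sin((n−n')x)] dx, which is 0 when n+n' is even and 2n/(n²−n'²) when n+n' is odd (it need not vanish on (0, π)).
  u² squared terms: (-4)²·∫cos(x)² dx = 16·π/2 = 8*π;  (4)²·∫sin(5x)² dx = 16·π/2 = 8*π.
  u² cross terms: 2·(-4)·(4)·∫cos(x)·sin(5x) dx = -32·(0) = 0.
  So ∫_0^π u² dx = 8*π + 8*π + 0 = 16*π.
  (u')² squared terms: (4)²·∫sin(x)² dx = 16·π/2 = 8*π;  (20)²·∫cos(5x)² dx = 400·π/2 = 200*π.
  (u')² cross terms: 2·(4)·(20)·∫sin(x)·cos(5x) dx = 160·(0) = 0.
  So ∫_0^π (u')² dx = 8*π + 200*π + 0 = 208*π.
||u||_{H^1}^2 = (16*π) + (208*π) = 224*π.


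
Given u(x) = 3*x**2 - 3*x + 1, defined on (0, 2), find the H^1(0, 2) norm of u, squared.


||u||_{H^1}^2 = 288/5

The H^1 norm (squared) on an interval (0, L) is
  ||u||_{H^1}^2 = ∫_0^L u(x)^2 dx + ∫_0^L u'(x)^2 dx.
Compute u'(x) = 6*x - 3.
Then u(x)^2 = 9*x**4 - 18*x**3 + 15*x**2 - 6*x + 1 and u'(x)^2 = 36*x**2 - 36*x + 9.
Integrate each monomial from 0 to 2 using ∫_0^2 c·x^n dx = c·2^(n+1)/(n+1):
  ∫_0^2 u(x)^2 dx = ∫_0^2 (9*x^4 - 18*x^3 + 15*x^2 - 6*x + 1) dx. Term by term:
    ∫_0^2 9*x^4 dx = 288/5;  ∫_0^2 -18*x^3 dx = -72;  ∫_0^2 15*x^2 dx = 40;
    ∫_0^2 -6*x dx = -12;  ∫_0^2 1 dx = 2.
  Sum: 288/5 − 72 + 40 − 12 + 2 = 78/5.
  ∫_0^2 u'(x)^2 dx = ∫_0^2 (36*x^2 - 36*x + 9) dx. Term by term:
    ∫_0^2 36*x^2 dx = 96;  ∫_0^2 -36*x dx = -72;  ∫_0^2 9 dx = 18.
  Sum: 96 − 72 + 18 = 42.
Adding: ||u||_{H^1}^2 = 78/5 + 42 = 288/5.


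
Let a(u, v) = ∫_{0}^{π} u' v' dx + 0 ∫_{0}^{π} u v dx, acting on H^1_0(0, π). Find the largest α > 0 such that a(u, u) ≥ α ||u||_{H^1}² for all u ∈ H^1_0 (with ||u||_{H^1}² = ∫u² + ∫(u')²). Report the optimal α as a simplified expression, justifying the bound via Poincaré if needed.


α = 1/2

Coercivity of a(·,·) on H^1_0(0, π) means a(u, u) ≥ α ||u||_{H^1}² for every u ∈ H^1_0.
The interval has length L = π, and Poincaré/coercivity depend only on L. Here a(u, u) = ∫(u')² + (0)·∫u².
Here c = 0, so a(u,u) = ∫(u')² alone. The condition a(u,u) ≥ α||u||_{H^1}² reads (1−α)∫(u')² ≥ (α−c)∫u². Any admissible α is ≤ 1 (rapidly oscillating u have ∫u²/∫(u')² → 0), and α = 1 would force 0 ≥ (1−c)∫u², impossible since c < 1; so 1−α > 0. By the sharp Poincaré inequality on H^1_0 of an interval of length L, ∫(u')² ≥ (π/L)²∫u² with equality for the first sine mode sin(π(x−x₀)/L) (x₀ the left endpoint), so the inequality holds for all u iff (1−α)(π/L)² ≥ α − c, i.e. α ≤ ((π/L)² + c)/((π/L)² + 1) = (1 + c(L/π)²)/(1 + (L/π)²). (Direct route, valid since c ≤ 0: Poincaré gives c∫u² ≥ c(L/π)²∫(u')², so a(u,u) ≥ (1 + c(L/π)²)∫(u')², while ||u||_{H^1}² ≤ (1 + (L/π)²)∫(u')²; dividing yields the same α.) With (π/L)² = 1 and c = 0, the largest admissible constant is α = ((π/L)² + c)/((π/L)² + 1).
Simplifying, α = 1/2.


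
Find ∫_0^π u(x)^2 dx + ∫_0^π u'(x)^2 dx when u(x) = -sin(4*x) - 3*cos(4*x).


||u||_{H^1(0,π)}^2 = 85*π

u'(x) = 12*sin(4*x) - 4*cos(4*x).
Expand u² and (u')² and integrate term by term on (0, π), using: for integers n ≥ 1, ∫_0^π sin²(nx) dx = ∫_0^π cos²(nx) dx = π/2; for n ≠ n', ∫_0^π sin(nx)sin(n'x) dx = ∫_0^π cos(nx)cos(n'x) dx = 0; and by product-to-sum, ∫_0^π sin(nx)cos(n'x) dx = ½∫_0^π [sin((n+n')x) + sin((n−n')x)] dx, which is 0 when n+n' is even and 2n/(n²−n'²) when n+n' is odd (it need not vanish on (0, π)).
  u² squared terms: (-1)²·∫sin(4x)² dx = 1·π/2 = π/2;  (-3)²·∫cos(4x)² dx = 9·π/2 = 9*π/2.
  u² cross terms: 2·(-1)·(-3)·∫sin(4x)·cos(4x) dx = 6·(0) = 0.
  So ∫_0^π u² dx = π/2 + 9*π/2 + 0 = 5*π.
  (u')² squared terms: (-4)²·∫cos(4x)² dx = 16·π/2 = 8*π;  (12)²·∫sin(4x)² dx = 144·π/2 = 72*π.
  (u')² cross terms: 2·(-4)·(12)·∫cos(4x)·sin(4x) dx = -96·(0) = 0.
  So ∫_0^π (u')² dx = 8*π + 72*π + 0 = 80*π.
||u||_{H^1}^2 = (5*π) + (80*π) = 85*π.


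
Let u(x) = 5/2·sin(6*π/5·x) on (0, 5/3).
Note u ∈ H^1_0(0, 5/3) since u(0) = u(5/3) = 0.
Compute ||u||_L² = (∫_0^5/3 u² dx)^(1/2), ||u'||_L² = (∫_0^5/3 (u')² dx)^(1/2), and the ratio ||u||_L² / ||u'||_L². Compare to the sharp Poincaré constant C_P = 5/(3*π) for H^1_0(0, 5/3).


||u||_L² / ||u'||_L² = 5/(6*π) < C_P = 5/(3*π).

u(x) = 5/2·sin(6*π/5·x), so u'(x) = 3*π*cos(6*π*x/5).
Writing u(x) = A·sin(kπx/L) with A = 5/2 and k = 2, use ∫_0^L sin²(kπx/L) dx = L/2 and ∫_0^L cos²(kπx/L) dx = L/2.
u² = 25/4·sin²(6*π/5·x) and (u')² = 9*π^2·cos²(6*π/5·x), and each of sin², cos² integrates to L/2 = 5/6 over (0, 5/3).
∫_0^5/3 u² dx = 125/24, so ||u||_L² = 5*sqrt(30)/12.
∫_0^5/3 (u')² dx = 15*π^2/2, so ||u'||_L² = sqrt(30)*π/2.
Ratio ||u||_L² / ||u'||_L² = 5/(6*π).
Sharp Poincaré constant on H^1_0(0, 5/3) is C_P = L/π = 5/(3*π), achieved by sin(3*π/5·x).
This is the k = 2 harmonic; the ratio L/(kπ) is strictly less than C_P = L/π, consistent with the sharp inequality ||u||_L² ≤ C_P ||u'||_L².


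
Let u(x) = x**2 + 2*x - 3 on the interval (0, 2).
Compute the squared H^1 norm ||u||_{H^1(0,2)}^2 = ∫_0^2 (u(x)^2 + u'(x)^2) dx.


||u||_{H^1}^2 = 686/15

The H^1 norm (squared) on an interval (0, L) is
  ||u||_{H^1}^2 = ∫_0^L u(x)^2 dx + ∫_0^L u'(x)^2 dx.
Compute u'(x) = 2*x + 2.
Then u(x)^2 = x**4 + 4*x**3 - 2*x**2 - 12*x + 9 and u'(x)^2 = 4*x**2 + 8*x + 4.
Integrate each monomial from 0 to 2 using ∫_0^2 c·x^n dx = c·2^(n+1)/(n+1):
  ∫_0^2 u(x)^2 dx = ∫_0^2 (x^4 + 4*x^3 - 2*x^2 - 12*x + 9) dx. Term by term:
    ∫_0^2 x^4 dx = 32/5;  ∫_0^2 4*x^3 dx = 16;  ∫_0^2 -2*x^2 dx = -16/3;
    ∫_0^2 -12*x dx = -24;  ∫_0^2 9 dx = 18.
  Sum: 32/5 + 16 − 16/3 − 24 + 18 = 166/15.
  ∫_0^2 u'(x)^2 dx = ∫_0^2 (4*x^2 + 8*x + 4) dx. Term by term:
    ∫_0^2 4*x^2 dx = 32/3;  ∫_0^2 8*x dx = 16;  ∫_0^2 4 dx = 8.
  Sum: 32/3 + 16 + 8 = 104/3.
Adding: ||u||_{H^1}^2 = 166/15 + 104/3 = 686/15.
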